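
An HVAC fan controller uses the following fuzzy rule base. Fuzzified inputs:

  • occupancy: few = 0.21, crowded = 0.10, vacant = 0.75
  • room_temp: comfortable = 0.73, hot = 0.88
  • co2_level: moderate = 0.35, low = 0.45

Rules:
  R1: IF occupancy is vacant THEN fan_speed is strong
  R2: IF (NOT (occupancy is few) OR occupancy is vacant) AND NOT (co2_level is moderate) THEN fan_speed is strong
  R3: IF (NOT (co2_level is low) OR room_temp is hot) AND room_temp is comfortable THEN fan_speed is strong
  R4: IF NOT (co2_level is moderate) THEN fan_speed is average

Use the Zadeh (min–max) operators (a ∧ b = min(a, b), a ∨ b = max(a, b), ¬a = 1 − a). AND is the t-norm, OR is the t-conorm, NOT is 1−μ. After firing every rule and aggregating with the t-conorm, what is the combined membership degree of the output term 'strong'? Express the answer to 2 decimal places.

R1: vacant=0.75 → w = 0.75
R2: (¬few=1−0.21=0.79 OR vacant=0.75) = 0.79; AND[min(a, b)] with ¬moderate=1−0.35=0.65 → w = 0.65
R3: (¬low=1−0.45=0.55 OR hot=0.88) = 0.88; AND[min(a, b)] with comfortable=0.73 → w = 0.73
R4: ¬moderate=1−0.35=0.65 → w = 0.65
Rules with consequent 'strong': {R1, R2, R3} → strengths 0.75, 0.65, 0.73
Aggregate via t-conorm [max(a, b)]: 0.75

0.75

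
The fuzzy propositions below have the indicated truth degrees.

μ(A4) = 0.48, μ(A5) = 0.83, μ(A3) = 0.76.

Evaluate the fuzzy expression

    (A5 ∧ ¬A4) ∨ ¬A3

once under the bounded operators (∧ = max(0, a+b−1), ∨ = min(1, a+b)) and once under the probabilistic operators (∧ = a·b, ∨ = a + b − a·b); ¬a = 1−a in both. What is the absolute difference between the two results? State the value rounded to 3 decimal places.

Under bounded:
  ¬A4 = 1 − 0.48 = 0.52
  A5 ∧ ¬A4 = max(0, a+b−1) on (0.83, 0.52) = 0.35
  ¬A3 = 1 − 0.76 = 0.24
  (A5 ∧ ¬A4) ∨ ¬A3 = min(1, a+b) on (0.35, 0.24) = 0.59
  → value = 0.5900
Under probabilistic:
  ¬A4 = 1 − 0.4800 = 0.5200
  A5 ∧ ¬A4 = a·b on (0.8300, 0.5200) = 0.4316
  ¬A3 = 1 − 0.7600 = 0.2400
  (A5 ∧ ¬A4) ∨ ¬A3 = a + b − a·b on (0.4316, 0.2400) = 0.5680
  → value = 0.5680
|0.5900 − 0.5680| = 0.022

0.022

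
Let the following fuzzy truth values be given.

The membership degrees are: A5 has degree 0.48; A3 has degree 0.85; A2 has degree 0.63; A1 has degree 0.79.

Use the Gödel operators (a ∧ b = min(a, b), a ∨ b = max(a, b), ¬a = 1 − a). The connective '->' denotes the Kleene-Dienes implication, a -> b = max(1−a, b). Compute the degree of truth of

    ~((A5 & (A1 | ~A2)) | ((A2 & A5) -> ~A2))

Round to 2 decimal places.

0.48

~A2 = 1 − 0.63 = 0.37
A1 | ~A2 = max(a, b) on (0.79, 0.37) = 0.79
A5 & (A1 | ~A2) = min(a, b) on (0.48, 0.79) = 0.48
A2 & A5 = min(a, b) on (0.63, 0.48) = 0.48
~A2 = 1 − 0.63 = 0.37
(A2 & A5) -> ~A2  [Kleene-Dienes: max(1−a, b)] with a=0.48, b=0.37 → 0.52
(A5 & (A1 | ~A2)) | ((A2 & A5) -> ~A2) = max(a, b) on (0.48, 0.52) = 0.52
~((A5 & (A1 | ~A2)) | ((A2 & A5) -> ~A2)) = 1 − 0.52 = 0.48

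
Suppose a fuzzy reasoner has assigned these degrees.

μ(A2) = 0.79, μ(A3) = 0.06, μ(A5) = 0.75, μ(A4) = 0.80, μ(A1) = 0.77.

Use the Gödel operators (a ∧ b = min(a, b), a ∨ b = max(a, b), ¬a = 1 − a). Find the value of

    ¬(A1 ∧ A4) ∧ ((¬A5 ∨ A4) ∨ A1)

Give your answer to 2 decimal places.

A1 ∧ A4 = min(a, b) on (0.77, 0.80) = 0.77
¬(A1 ∧ A4) = 1 − 0.77 = 0.23
¬A5 = 1 − 0.75 = 0.25
¬A5 ∨ A4 = max(a, b) on (0.25, 0.80) = 0.80
(¬A5 ∨ A4) ∨ A1 = max(a, b) on (0.80, 0.77) = 0.80
¬(A1 ∧ A4) ∧ ((¬A5 ∨ A4) ∨ A1) = min(a, b) on (0.23, 0.80) = 0.23

0.23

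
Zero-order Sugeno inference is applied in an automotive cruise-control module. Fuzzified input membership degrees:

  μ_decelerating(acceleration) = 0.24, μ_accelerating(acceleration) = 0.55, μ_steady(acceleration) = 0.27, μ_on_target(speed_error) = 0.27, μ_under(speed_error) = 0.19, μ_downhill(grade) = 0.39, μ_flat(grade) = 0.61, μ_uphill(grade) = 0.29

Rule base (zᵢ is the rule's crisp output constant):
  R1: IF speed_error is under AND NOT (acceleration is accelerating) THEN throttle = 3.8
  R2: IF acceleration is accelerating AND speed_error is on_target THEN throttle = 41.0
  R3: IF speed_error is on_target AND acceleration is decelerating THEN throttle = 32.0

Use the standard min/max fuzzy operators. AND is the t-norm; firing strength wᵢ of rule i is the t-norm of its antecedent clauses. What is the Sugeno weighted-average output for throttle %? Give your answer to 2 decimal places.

27.82

R1 (z=3.8): under=0.19, ¬accelerating=1−0.55=0.45; AND[min(a, b)] → w = 0.19
R2 (z=41.0): accelerating=0.55, on_target=0.27; AND[min(a, b)] → w = 0.27
R3 (z=32.0): on_target=0.27, decelerating=0.24; AND[min(a, b)] → w = 0.24
Weighted average = (0.19·3.8 + 0.27·41.0 + 0.24·32.0) / (0.19 + 0.27 + 0.24)
  = 19.4720 / 0.7000 = 27.82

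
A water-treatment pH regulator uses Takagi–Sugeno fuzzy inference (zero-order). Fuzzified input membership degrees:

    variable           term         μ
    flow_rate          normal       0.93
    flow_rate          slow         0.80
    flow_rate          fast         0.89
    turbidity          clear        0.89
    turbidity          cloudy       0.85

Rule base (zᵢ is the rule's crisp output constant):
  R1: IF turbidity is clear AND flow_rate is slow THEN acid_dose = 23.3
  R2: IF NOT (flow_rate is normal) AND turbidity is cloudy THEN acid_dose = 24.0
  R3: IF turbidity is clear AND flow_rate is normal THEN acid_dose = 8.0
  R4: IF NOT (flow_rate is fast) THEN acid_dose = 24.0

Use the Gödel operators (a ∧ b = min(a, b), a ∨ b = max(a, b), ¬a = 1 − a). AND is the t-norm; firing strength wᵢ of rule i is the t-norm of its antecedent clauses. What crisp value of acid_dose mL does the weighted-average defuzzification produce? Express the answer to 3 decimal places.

R1 (z=23.3): clear=0.89, slow=0.80; AND[min(a, b)] → w = 0.80
R2 (z=24.0): ¬normal=1−0.93=0.07, cloudy=0.85; AND[min(a, b)] → w = 0.07
R3 (z=8.0): clear=0.89, normal=0.93; AND[min(a, b)] → w = 0.89
R4 (z=24.0): ¬fast=1−0.89=0.11 → w = 0.11
Weighted average = (0.80·23.3 + 0.07·24.0 + 0.89·8.0 + 0.11·24.0) / (0.80 + 0.07 + 0.89 + 0.11)
  = 30.0800 / 1.8700 = 16.086

16.086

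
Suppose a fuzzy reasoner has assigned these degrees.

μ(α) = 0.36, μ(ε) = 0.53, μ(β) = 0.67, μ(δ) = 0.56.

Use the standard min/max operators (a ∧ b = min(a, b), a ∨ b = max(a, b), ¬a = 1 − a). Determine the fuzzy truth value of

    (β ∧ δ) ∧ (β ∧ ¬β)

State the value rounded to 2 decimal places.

0.33

β ∧ δ = min(a, b) on (0.67, 0.56) = 0.56
¬β = 1 − 0.67 = 0.33
β ∧ ¬β = min(a, b) on (0.67, 0.33) = 0.33
(β ∧ δ) ∧ (β ∧ ¬β) = min(a, b) on (0.56, 0.33) = 0.33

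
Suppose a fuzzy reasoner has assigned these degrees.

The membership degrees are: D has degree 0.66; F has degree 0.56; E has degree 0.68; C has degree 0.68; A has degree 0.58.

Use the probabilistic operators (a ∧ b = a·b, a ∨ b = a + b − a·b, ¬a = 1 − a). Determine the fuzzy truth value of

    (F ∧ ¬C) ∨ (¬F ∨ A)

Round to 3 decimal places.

0.807

¬C = 1 − 0.6800 = 0.3200
F ∧ ¬C = a·b on (0.5600, 0.3200) = 0.1792
¬F = 1 − 0.5600 = 0.4400
¬F ∨ A = a + b − a·b on (0.4400, 0.5800) = 0.7648
(F ∧ ¬C) ∨ (¬F ∨ A) = a + b − a·b on (0.1792, 0.7648) = 0.8069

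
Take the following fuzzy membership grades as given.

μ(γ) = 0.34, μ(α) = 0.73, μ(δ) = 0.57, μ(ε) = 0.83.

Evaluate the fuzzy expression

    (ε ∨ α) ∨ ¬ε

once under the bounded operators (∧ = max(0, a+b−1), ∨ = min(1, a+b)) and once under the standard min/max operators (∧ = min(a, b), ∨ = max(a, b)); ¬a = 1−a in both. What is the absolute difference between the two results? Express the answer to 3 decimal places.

Under bounded:
  ε ∨ α = min(1, a+b) on (0.83, 0.73) = 1.00
  ¬ε = 1 − 0.83 = 0.17
  (ε ∨ α) ∨ ¬ε = min(1, a+b) on (1.00, 0.17) = 1.00
  → value = 1.0000
Under standard min/max:
  ε ∨ α = max(a, b) on (0.83, 0.73) = 0.83
  ¬ε = 1 − 0.83 = 0.17
  (ε ∨ α) ∨ ¬ε = max(a, b) on (0.83, 0.17) = 0.83
  → value = 0.8300
|1.0000 − 0.8300| = 0.170

0.170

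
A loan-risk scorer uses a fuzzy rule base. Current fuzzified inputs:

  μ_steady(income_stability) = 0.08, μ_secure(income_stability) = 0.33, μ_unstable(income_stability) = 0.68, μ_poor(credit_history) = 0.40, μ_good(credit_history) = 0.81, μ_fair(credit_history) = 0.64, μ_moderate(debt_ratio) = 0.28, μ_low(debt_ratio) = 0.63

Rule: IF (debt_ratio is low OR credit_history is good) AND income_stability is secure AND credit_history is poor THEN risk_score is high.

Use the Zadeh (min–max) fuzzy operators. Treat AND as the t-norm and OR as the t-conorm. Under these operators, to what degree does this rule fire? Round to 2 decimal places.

firing strength: (low=0.63 OR good=0.81) = 0.81; AND[min(a, b)] with secure=0.33, poor=0.40 → w = 0.33

0.33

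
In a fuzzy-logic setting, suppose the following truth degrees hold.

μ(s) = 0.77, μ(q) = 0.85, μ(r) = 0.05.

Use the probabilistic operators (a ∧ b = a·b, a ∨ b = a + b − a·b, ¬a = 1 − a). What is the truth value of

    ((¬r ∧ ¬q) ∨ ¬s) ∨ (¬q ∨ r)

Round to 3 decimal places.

¬r = 1 − 0.0500 = 0.9500
¬q = 1 − 0.8500 = 0.1500
¬r ∧ ¬q = a·b on (0.9500, 0.1500) = 0.1425
¬s = 1 − 0.7700 = 0.2300
(¬r ∧ ¬q) ∨ ¬s = a + b − a·b on (0.1425, 0.2300) = 0.3397
¬q = 1 − 0.8500 = 0.1500
¬q ∨ r = a + b − a·b on (0.1500, 0.0500) = 0.1925
((¬r ∧ ¬q) ∨ ¬s) ∨ (¬q ∨ r) = a + b − a·b on (0.3397, 0.1925) = 0.4668

0.467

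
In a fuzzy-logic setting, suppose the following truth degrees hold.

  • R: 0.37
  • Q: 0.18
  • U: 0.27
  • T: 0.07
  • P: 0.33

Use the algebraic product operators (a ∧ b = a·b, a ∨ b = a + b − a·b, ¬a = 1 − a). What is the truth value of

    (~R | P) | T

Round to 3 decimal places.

0.769

~R = 1 − 0.3700 = 0.6300
~R | P = a + b − a·b on (0.6300, 0.3300) = 0.7521
(~R | P) | T = a + b − a·b on (0.7521, 0.0700) = 0.7695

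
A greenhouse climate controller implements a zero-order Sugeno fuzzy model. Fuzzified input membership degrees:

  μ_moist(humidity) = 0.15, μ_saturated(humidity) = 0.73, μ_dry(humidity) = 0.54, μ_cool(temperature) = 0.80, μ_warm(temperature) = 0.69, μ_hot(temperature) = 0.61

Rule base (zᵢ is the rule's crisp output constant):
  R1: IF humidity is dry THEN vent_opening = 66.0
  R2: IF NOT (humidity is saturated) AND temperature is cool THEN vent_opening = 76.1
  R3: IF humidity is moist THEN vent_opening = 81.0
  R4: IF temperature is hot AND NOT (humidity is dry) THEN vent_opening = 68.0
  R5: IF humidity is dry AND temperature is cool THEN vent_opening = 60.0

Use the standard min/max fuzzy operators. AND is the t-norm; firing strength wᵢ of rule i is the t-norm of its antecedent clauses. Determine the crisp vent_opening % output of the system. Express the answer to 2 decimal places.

R1 (z=66.0): dry=0.54 → w = 0.54
R2 (z=76.1): ¬saturated=1−0.73=0.27, cool=0.80; AND[min(a, b)] → w = 0.27
R3 (z=81.0): moist=0.15 → w = 0.15
R4 (z=68.0): hot=0.61, ¬dry=1−0.54=0.46; AND[min(a, b)] → w = 0.46
R5 (z=60.0): dry=0.54, cool=0.80; AND[min(a, b)] → w = 0.54
Weighted average = (0.54·66.0 + 0.27·76.1 + 0.15·81.0 + 0.46·68.0 + 0.54·60.0) / (0.54 + 0.27 + 0.15 + 0.46 + 0.54)
  = 132.0170 / 1.9600 = 67.36

67.36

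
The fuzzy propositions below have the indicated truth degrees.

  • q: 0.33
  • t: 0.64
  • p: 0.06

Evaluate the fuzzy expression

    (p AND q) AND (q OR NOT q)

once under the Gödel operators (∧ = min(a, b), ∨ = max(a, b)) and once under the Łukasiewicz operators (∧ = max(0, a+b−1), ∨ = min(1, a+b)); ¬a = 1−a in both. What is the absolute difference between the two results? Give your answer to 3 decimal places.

0.060

Under Gödel:
  p AND q = min(a, b) on (0.06, 0.33) = 0.06
  NOT q = 1 − 0.33 = 0.67
  q OR NOT q = max(a, b) on (0.33, 0.67) = 0.67
  (p AND q) AND (q OR NOT q) = min(a, b) on (0.06, 0.67) = 0.06
  → value = 0.0600
Under Łukasiewicz:
  p AND q = max(0, a+b−1) on (0.06, 0.33) = 0.00
  NOT q = 1 − 0.33 = 0.67
  q OR NOT q = min(1, a+b) on (0.33, 0.67) = 1.00
  (p AND q) AND (q OR NOT q) = max(0, a+b−1) on (0.00, 1.00) = 0.00
  → value = 0.0000
|0.0600 − 0.0000| = 0.060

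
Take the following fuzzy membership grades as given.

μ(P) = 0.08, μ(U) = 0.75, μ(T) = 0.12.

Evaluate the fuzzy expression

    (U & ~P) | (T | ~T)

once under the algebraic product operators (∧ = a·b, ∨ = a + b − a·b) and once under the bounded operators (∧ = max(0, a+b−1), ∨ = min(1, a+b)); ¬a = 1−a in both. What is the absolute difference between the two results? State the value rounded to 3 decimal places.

0.033

Under algebraic product:
  ~P = 1 − 0.0800 = 0.9200
  U & ~P = a·b on (0.7500, 0.9200) = 0.6900
  ~T = 1 − 0.1200 = 0.8800
  T | ~T = a + b − a·b on (0.1200, 0.8800) = 0.8944
  (U & ~P) | (T | ~T) = a + b − a·b on (0.6900, 0.8944) = 0.9673
  → value = 0.9673
Under bounded:
  ~P = 1 − 0.08 = 0.92
  U & ~P = max(0, a+b−1) on (0.75, 0.92) = 0.67
  ~T = 1 − 0.12 = 0.88
  T | ~T = min(1, a+b) on (0.12, 0.88) = 1.00
  (U & ~P) | (T | ~T) = min(1, a+b) on (0.67, 1.00) = 1.00
  → value = 1.0000
|0.9673 − 1.0000| = 0.033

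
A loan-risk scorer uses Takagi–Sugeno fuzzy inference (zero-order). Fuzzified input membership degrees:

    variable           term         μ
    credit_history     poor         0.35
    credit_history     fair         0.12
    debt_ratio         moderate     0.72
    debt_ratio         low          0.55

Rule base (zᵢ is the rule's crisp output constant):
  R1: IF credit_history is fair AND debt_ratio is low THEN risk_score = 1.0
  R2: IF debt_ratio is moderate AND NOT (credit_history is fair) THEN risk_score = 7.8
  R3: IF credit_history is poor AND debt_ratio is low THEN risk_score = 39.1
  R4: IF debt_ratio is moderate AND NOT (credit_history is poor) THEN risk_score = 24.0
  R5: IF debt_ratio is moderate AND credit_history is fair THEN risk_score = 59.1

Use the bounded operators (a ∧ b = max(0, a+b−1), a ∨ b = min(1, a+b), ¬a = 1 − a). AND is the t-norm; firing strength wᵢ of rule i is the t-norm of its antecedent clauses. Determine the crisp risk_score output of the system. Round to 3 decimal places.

R1 (z=1.0): fair=0.12, low=0.55; AND[max(0, a+b−1)] → w = 0.00
R2 (z=7.8): moderate=0.72, ¬fair=1−0.12=0.88; AND[max(0, a+b−1)] → w = 0.60
R3 (z=39.1): poor=0.35, low=0.55; AND[max(0, a+b−1)] → w = 0.00
R4 (z=24.0): moderate=0.72, ¬poor=1−0.35=0.65; AND[max(0, a+b−1)] → w = 0.37
R5 (z=59.1): moderate=0.72, fair=0.12; AND[max(0, a+b−1)] → w = 0.00
Weighted average = (0.00·1.0 + 0.60·7.8 + 0.00·39.1 + 0.37·24.0 + 0.00·59.1) / (0.00 + 0.60 + 0.00 + 0.37 + 0.00)
  = 13.5600 / 0.9700 = 13.979

13.979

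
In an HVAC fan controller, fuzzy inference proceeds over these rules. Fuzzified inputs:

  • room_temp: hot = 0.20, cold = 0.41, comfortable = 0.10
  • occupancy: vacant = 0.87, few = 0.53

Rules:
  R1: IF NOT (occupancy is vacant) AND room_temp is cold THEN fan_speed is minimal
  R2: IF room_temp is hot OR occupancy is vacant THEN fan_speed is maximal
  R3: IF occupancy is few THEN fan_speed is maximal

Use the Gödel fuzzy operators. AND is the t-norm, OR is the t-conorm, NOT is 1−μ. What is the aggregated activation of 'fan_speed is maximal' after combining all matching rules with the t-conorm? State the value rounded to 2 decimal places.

0.87

R1: ¬vacant=1−0.87=0.13, cold=0.41; AND[min(a, b)] → w = 0.13
R2: hot=0.20, vacant=0.87; OR[max(a, b)] → w = 0.87
R3: few=0.53 → w = 0.53
Rules with consequent 'maximal': {R2, R3} → strengths 0.87, 0.53
Aggregate via t-conorm [max(a, b)]: 0.87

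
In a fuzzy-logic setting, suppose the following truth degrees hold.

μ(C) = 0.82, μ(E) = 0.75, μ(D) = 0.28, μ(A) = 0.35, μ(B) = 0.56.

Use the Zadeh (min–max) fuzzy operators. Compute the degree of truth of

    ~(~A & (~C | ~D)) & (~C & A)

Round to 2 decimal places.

~A = 1 − 0.35 = 0.65
~C = 1 − 0.82 = 0.18
~D = 1 − 0.28 = 0.72
~C | ~D = max(a, b) on (0.18, 0.72) = 0.72
~A & (~C | ~D) = min(a, b) on (0.65, 0.72) = 0.65
~(~A & (~C | ~D)) = 1 − 0.65 = 0.35
~C = 1 − 0.82 = 0.18
~C & A = min(a, b) on (0.18, 0.35) = 0.18
~(~A & (~C | ~D)) & (~C & A) = min(a, b) on (0.35, 0.18) = 0.18

0.18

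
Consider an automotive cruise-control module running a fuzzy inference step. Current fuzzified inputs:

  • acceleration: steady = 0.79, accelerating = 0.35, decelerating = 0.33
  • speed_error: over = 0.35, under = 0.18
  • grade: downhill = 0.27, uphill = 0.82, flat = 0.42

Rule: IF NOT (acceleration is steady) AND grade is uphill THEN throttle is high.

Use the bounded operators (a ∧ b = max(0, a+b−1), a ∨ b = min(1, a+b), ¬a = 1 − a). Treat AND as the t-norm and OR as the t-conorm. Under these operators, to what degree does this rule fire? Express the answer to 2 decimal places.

0.03

firing strength: ¬steady=1−0.79=0.21, uphill=0.82; AND[max(0, a+b−1)] → w = 0.03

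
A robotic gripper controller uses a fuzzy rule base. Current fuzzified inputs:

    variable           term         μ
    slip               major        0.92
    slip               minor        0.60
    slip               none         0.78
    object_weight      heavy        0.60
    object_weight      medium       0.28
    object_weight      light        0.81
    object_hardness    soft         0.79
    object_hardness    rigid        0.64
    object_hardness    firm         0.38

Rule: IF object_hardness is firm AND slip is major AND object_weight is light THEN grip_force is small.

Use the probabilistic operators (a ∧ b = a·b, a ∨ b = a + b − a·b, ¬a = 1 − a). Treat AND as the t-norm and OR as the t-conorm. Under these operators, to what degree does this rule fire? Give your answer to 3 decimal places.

firing strength: firm=0.38, major=0.92, light=0.81; AND[a·b] → w = 0.2832

0.283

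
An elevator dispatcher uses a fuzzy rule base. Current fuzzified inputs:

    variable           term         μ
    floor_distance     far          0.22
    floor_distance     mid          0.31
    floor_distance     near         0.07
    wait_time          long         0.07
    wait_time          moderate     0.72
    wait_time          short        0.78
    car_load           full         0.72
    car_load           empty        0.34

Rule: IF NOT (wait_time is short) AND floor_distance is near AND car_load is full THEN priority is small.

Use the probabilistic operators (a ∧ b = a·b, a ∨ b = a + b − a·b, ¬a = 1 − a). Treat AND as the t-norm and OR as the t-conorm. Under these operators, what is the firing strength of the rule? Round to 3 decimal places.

firing strength: ¬short=1−0.78=0.22, near=0.07, full=0.72; AND[a·b] → w = 0.0111

0.011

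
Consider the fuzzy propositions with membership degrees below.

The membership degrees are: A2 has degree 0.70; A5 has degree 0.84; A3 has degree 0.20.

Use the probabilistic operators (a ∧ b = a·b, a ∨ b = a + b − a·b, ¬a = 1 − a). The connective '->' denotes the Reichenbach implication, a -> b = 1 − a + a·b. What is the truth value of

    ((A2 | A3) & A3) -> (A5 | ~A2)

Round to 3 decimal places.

A2 | A3 = a + b − a·b on (0.7000, 0.2000) = 0.7600
(A2 | A3) & A3 = a·b on (0.7600, 0.2000) = 0.1520
~A2 = 1 − 0.7000 = 0.3000
A5 | ~A2 = a + b − a·b on (0.8400, 0.3000) = 0.8880
((A2 | A3) & A3) -> (A5 | ~A2)  [Reichenbach: 1 − a + a·b] with a=0.1520, b=0.8880 → 0.9830

0.983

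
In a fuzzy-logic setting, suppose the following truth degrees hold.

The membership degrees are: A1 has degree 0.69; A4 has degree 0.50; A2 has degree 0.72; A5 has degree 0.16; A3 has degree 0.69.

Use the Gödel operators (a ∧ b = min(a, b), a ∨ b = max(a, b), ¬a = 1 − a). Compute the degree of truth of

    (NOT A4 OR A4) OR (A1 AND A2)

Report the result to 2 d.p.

NOT A4 = 1 − 0.50 = 0.50
NOT A4 OR A4 = max(a, b) on (0.50, 0.50) = 0.50
A1 AND A2 = min(a, b) on (0.69, 0.72) = 0.69
(NOT A4 OR A4) OR (A1 AND A2) = max(a, b) on (0.50, 0.69) = 0.69

0.69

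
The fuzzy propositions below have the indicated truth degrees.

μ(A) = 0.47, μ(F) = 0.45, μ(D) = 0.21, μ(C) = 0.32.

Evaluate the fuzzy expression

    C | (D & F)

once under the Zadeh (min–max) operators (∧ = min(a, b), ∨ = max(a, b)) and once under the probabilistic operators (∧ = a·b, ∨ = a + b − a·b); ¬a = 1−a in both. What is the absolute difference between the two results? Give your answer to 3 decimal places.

0.064

Under Zadeh (min–max):
  D & F = min(a, b) on (0.21, 0.45) = 0.21
  C | (D & F) = max(a, b) on (0.32, 0.21) = 0.32
  → value = 0.3200
Under probabilistic:
  D & F = a·b on (0.2100, 0.4500) = 0.0945
  C | (D & F) = a + b − a·b on (0.3200, 0.0945) = 0.3843
  → value = 0.3843
|0.3200 − 0.3843| = 0.064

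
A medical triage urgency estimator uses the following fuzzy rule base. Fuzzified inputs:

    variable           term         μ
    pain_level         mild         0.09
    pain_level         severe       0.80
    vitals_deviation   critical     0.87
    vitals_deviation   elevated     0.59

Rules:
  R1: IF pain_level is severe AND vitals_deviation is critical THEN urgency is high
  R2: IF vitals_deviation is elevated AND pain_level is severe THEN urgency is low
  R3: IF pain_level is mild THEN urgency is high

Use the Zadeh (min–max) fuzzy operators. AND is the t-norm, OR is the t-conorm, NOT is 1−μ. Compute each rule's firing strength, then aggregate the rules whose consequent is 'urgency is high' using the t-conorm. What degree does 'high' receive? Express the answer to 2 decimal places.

0.80

R1: severe=0.80, critical=0.87; AND[min(a, b)] → w = 0.80
R2: elevated=0.59, severe=0.80; AND[min(a, b)] → w = 0.59
R3: mild=0.09 → w = 0.09
Rules with consequent 'high': {R1, R3} → strengths 0.80, 0.09
Aggregate via t-conorm [max(a, b)]: 0.80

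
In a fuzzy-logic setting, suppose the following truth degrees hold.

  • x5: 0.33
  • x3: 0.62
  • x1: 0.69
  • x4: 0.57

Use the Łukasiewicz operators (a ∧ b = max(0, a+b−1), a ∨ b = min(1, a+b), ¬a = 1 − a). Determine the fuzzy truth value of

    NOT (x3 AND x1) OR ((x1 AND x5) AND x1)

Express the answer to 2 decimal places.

x3 AND x1 = max(0, a+b−1) on (0.62, 0.69) = 0.31
NOT (x3 AND x1) = 1 − 0.31 = 0.69
x1 AND x5 = max(0, a+b−1) on (0.69, 0.33) = 0.02
(x1 AND x5) AND x1 = max(0, a+b−1) on (0.02, 0.69) = 0.00
NOT (x3 AND x1) OR ((x1 AND x5) AND x1) = min(1, a+b) on (0.69, 0.00) = 0.69

0.69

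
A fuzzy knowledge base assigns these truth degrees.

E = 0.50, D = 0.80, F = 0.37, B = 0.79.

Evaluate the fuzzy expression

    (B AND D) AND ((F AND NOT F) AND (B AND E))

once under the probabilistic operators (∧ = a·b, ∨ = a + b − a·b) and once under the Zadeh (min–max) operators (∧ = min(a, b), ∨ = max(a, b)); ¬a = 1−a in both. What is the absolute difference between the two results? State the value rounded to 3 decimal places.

0.312

Under probabilistic:
  B AND D = a·b on (0.7900, 0.8000) = 0.6320
  NOT F = 1 − 0.3700 = 0.6300
  F AND NOT F = a·b on (0.3700, 0.6300) = 0.2331
  B AND E = a·b on (0.7900, 0.5000) = 0.3950
  (F AND NOT F) AND (B AND E) = a·b on (0.2331, 0.3950) = 0.0921
  (B AND D) AND ((F AND NOT F) AND (B AND E)) = a·b on (0.6320, 0.0921) = 0.0582
  → value = 0.0582
Under Zadeh (min–max):
  B AND D = min(a, b) on (0.79, 0.80) = 0.79
  NOT F = 1 − 0.37 = 0.63
  F AND NOT F = min(a, b) on (0.37, 0.63) = 0.37
  B AND E = min(a, b) on (0.79, 0.50) = 0.50
  (F AND NOT F) AND (B AND E) = min(a, b) on (0.37, 0.50) = 0.37
  (B AND D) AND ((F AND NOT F) AND (B AND E)) = min(a, b) on (0.79, 0.37) = 0.37
  → value = 0.3700
|0.0582 − 0.3700| = 0.312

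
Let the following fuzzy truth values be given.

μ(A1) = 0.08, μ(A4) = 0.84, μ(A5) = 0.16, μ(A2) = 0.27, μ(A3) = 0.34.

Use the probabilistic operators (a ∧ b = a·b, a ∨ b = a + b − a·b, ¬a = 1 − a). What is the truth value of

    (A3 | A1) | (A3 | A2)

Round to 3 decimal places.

A3 | A1 = a + b − a·b on (0.3400, 0.0800) = 0.3928
A3 | A2 = a + b − a·b on (0.3400, 0.2700) = 0.5182
(A3 | A1) | (A3 | A2) = a + b − a·b on (0.3928, 0.5182) = 0.7075

0.707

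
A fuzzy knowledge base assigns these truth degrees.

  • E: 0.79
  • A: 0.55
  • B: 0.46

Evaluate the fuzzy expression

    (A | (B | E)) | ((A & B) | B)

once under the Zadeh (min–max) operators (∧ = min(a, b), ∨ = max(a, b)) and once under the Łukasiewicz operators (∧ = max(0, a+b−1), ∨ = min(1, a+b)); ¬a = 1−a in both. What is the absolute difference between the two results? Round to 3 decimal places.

0.210

Under Zadeh (min–max):
  B | E = max(a, b) on (0.46, 0.79) = 0.79
  A | (B | E) = max(a, b) on (0.55, 0.79) = 0.79
  A & B = min(a, b) on (0.55, 0.46) = 0.46
  (A & B) | B = max(a, b) on (0.46, 0.46) = 0.46
  (A | (B | E)) | ((A & B) | B) = max(a, b) on (0.79, 0.46) = 0.79
  → value = 0.7900
Under Łukasiewicz:
  B | E = min(1, a+b) on (0.46, 0.79) = 1.00
  A | (B | E) = min(1, a+b) on (0.55, 1.00) = 1.00
  A & B = max(0, a+b−1) on (0.55, 0.46) = 0.01
  (A & B) | B = min(1, a+b) on (0.01, 0.46) = 0.47
  (A | (B | E)) | ((A & B) | B) = min(1, a+b) on (1.00, 0.47) = 1.00
  → value = 1.0000
|0.7900 − 1.0000| = 0.210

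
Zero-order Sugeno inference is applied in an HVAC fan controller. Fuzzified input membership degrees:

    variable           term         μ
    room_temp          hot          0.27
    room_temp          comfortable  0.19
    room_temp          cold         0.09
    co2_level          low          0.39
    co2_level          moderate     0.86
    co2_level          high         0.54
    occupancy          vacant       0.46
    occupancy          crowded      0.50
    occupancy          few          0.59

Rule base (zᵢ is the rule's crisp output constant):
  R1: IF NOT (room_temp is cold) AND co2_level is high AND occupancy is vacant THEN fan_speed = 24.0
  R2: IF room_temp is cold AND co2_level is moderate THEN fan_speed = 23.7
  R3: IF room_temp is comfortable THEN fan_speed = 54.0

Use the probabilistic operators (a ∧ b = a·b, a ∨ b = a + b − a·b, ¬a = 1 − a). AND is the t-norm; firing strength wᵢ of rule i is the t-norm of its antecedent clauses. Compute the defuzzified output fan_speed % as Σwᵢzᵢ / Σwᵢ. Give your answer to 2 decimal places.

35.50

R1 (z=24.0): ¬cold=1−0.09=0.91, high=0.54, vacant=0.46; AND[a·b] → w = 0.2260
R2 (z=23.7): cold=0.09, moderate=0.86; AND[a·b] → w = 0.0774
R3 (z=54.0): comfortable=0.19 → w = 0.1900
Weighted average = (0.2260·24.0 + 0.0774·23.7 + 0.1900·54.0) / (0.2260 + 0.0774 + 0.1900)
  = 17.5194 / 0.4934 = 35.50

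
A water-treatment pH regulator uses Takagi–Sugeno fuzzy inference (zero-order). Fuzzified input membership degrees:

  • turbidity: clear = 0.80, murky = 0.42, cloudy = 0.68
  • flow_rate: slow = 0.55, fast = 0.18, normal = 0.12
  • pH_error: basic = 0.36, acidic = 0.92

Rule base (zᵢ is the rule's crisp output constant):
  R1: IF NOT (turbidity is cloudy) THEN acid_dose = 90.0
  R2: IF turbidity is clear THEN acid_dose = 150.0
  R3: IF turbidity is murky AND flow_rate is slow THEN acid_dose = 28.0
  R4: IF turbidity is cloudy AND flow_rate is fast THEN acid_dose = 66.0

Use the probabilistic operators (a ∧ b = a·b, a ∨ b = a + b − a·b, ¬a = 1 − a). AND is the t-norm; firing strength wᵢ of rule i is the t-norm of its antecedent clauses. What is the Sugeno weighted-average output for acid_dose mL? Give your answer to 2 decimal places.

110.86

R1 (z=90.0): ¬cloudy=1−0.68=0.32 → w = 0.3200
R2 (z=150.0): clear=0.80 → w = 0.8000
R3 (z=28.0): murky=0.42, slow=0.55; AND[a·b] → w = 0.2310
R4 (z=66.0): cloudy=0.68, fast=0.18; AND[a·b] → w = 0.1224
Weighted average = (0.3200·90.0 + 0.8000·150.0 + 0.2310·28.0 + 0.1224·66.0) / (0.3200 + 0.8000 + 0.2310 + 0.1224)
  = 163.3464 / 1.4734 = 110.86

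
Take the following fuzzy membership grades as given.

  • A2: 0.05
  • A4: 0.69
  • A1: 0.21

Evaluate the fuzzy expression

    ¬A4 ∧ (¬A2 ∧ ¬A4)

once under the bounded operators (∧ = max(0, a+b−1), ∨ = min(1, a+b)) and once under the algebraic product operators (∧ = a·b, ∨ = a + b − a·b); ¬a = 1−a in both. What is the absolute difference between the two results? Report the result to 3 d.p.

0.091

Under bounded:
  ¬A4 = 1 − 0.69 = 0.31
  ¬A2 = 1 − 0.05 = 0.95
  ¬A4 = 1 − 0.69 = 0.31
  ¬A2 ∧ ¬A4 = max(0, a+b−1) on (0.95, 0.31) = 0.26
  ¬A4 ∧ (¬A2 ∧ ¬A4) = max(0, a+b−1) on (0.31, 0.26) = 0.00
  → value = 0.0000
Under algebraic product:
  ¬A4 = 1 − 0.6900 = 0.3100
  ¬A2 = 1 − 0.0500 = 0.9500
  ¬A4 = 1 − 0.6900 = 0.3100
  ¬A2 ∧ ¬A4 = a·b on (0.9500, 0.3100) = 0.2945
  ¬A4 ∧ (¬A2 ∧ ¬A4) = a·b on (0.3100, 0.2945) = 0.0913
  → value = 0.0913
|0.0000 − 0.0913| = 0.091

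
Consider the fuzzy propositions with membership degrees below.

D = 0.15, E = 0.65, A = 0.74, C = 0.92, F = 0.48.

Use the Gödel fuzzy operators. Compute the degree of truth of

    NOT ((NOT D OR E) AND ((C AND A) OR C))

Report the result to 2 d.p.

NOT D = 1 − 0.15 = 0.85
NOT D OR E = max(a, b) on (0.85, 0.65) = 0.85
C AND A = min(a, b) on (0.92, 0.74) = 0.74
(C AND A) OR C = max(a, b) on (0.74, 0.92) = 0.92
(NOT D OR E) AND ((C AND A) OR C) = min(a, b) on (0.85, 0.92) = 0.85
NOT ((NOT D OR E) AND ((C AND A) OR C)) = 1 − 0.85 = 0.15

0.15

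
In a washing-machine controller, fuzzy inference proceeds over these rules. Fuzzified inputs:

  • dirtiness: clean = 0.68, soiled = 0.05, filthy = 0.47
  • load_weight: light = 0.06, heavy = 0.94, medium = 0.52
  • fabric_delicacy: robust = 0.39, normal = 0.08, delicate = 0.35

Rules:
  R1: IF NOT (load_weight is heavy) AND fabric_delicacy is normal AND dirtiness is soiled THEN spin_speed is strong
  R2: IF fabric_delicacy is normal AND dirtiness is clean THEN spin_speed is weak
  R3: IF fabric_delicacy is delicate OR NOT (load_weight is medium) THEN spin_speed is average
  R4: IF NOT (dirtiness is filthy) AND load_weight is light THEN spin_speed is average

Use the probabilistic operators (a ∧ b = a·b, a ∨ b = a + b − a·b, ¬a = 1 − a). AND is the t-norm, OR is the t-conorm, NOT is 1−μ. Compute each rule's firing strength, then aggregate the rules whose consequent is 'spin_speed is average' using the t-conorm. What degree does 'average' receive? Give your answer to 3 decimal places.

R1: ¬heavy=1−0.94=0.06, normal=0.08, soiled=0.05; AND[a·b] → w = 0.0002
R2: normal=0.08, clean=0.68; AND[a·b] → w = 0.0544
R3: delicate=0.35, ¬medium=1−0.52=0.48; OR[a + b − a·b] → w = 0.6620
R4: ¬filthy=1−0.47=0.53, light=0.06; AND[a·b] → w = 0.0318
Rules with consequent 'average': {R3, R4} → strengths 0.6620, 0.0318
Aggregate via t-conorm [a + b − a·b]: 0.6727

0.673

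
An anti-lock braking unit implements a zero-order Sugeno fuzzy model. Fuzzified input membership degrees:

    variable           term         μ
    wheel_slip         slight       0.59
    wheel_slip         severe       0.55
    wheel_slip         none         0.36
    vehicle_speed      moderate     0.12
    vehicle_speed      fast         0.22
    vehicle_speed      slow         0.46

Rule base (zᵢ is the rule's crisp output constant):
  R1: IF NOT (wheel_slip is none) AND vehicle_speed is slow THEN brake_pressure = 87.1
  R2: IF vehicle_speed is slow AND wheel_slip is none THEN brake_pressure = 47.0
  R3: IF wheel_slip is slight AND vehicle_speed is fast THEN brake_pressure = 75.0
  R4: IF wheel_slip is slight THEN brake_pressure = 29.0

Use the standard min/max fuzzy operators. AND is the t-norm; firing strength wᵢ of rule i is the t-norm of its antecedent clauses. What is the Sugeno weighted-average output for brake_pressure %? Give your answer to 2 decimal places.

R1 (z=87.1): ¬none=1−0.36=0.64, slow=0.46; AND[min(a, b)] → w = 0.46
R2 (z=47.0): slow=0.46, none=0.36; AND[min(a, b)] → w = 0.36
R3 (z=75.0): slight=0.59, fast=0.22; AND[min(a, b)] → w = 0.22
R4 (z=29.0): slight=0.59 → w = 0.59
Weighted average = (0.46·87.1 + 0.36·47.0 + 0.22·75.0 + 0.59·29.0) / (0.46 + 0.36 + 0.22 + 0.59)
  = 90.5960 / 1.6300 = 55.58

55.58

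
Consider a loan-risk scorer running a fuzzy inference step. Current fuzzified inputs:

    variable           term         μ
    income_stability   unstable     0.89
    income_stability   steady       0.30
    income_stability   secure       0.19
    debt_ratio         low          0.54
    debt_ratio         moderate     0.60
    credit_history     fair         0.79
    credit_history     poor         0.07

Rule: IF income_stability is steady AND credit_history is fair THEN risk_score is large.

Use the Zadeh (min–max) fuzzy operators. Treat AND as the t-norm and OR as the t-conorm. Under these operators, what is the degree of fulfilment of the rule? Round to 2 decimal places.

0.30

firing strength: steady=0.30, fair=0.79; AND[min(a, b)] → w = 0.30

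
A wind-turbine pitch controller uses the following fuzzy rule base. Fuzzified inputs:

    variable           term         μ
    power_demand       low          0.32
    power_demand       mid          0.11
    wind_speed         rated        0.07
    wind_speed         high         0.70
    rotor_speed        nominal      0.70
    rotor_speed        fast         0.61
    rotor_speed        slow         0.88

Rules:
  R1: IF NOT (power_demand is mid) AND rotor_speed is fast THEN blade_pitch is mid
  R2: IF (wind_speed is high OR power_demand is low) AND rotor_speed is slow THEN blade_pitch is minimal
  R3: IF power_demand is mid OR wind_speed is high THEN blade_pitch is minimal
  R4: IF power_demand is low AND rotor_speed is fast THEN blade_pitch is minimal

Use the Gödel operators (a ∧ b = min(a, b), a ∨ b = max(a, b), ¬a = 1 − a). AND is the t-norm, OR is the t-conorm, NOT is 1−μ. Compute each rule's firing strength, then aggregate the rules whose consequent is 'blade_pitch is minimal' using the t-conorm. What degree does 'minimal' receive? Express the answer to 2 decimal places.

R1: ¬mid=1−0.11=0.89, fast=0.61; AND[min(a, b)] → w = 0.61
R2: (high=0.70 OR low=0.32) = 0.70; AND[min(a, b)] with slow=0.88 → w = 0.70
R3: mid=0.11, high=0.70; OR[max(a, b)] → w = 0.70
R4: low=0.32, fast=0.61; AND[min(a, b)] → w = 0.32
Rules with consequent 'minimal': {R2, R3, R4} → strengths 0.70, 0.70, 0.32
Aggregate via t-conorm [max(a, b)]: 0.70

0.70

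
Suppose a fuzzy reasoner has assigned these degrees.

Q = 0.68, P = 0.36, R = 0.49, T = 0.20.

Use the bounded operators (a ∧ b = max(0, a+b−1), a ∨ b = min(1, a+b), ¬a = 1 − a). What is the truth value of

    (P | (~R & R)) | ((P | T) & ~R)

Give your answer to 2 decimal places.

0.43

~R = 1 − 0.49 = 0.51
~R & R = max(0, a+b−1) on (0.51, 0.49) = 0.00
P | (~R & R) = min(1, a+b) on (0.36, 0.00) = 0.36
P | T = min(1, a+b) on (0.36, 0.20) = 0.56
~R = 1 − 0.49 = 0.51
(P | T) & ~R = max(0, a+b−1) on (0.56, 0.51) = 0.07
(P | (~R & R)) | ((P | T) & ~R) = min(1, a+b) on (0.36, 0.07) = 0.43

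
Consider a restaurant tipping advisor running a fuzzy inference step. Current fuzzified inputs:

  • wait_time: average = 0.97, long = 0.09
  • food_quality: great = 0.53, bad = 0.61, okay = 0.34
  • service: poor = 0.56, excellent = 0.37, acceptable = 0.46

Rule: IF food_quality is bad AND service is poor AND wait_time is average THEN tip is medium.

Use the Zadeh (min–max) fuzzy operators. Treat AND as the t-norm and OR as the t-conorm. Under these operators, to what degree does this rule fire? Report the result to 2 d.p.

firing strength: bad=0.61, poor=0.56, average=0.97; AND[min(a, b)] → w = 0.56

0.56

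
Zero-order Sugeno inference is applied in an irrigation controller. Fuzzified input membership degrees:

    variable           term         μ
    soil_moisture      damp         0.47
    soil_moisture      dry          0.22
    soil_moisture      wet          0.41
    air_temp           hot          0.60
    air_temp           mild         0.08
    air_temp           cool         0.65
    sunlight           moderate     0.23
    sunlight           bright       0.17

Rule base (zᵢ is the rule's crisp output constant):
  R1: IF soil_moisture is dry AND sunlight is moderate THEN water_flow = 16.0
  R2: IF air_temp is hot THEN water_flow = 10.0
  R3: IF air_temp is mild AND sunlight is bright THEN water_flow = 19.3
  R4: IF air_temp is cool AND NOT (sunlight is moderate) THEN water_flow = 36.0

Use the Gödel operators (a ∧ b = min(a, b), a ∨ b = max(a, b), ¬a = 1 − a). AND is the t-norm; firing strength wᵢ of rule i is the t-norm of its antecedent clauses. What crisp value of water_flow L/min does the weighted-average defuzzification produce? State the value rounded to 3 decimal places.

22.235

R1 (z=16.0): dry=0.22, moderate=0.23; AND[min(a, b)] → w = 0.22
R2 (z=10.0): hot=0.60 → w = 0.60
R3 (z=19.3): mild=0.08, bright=0.17; AND[min(a, b)] → w = 0.08
R4 (z=36.0): cool=0.65, ¬moderate=1−0.23=0.77; AND[min(a, b)] → w = 0.65
Weighted average = (0.22·16.0 + 0.60·10.0 + 0.08·19.3 + 0.65·36.0) / (0.22 + 0.60 + 0.08 + 0.65)
  = 34.4640 / 1.5500 = 22.235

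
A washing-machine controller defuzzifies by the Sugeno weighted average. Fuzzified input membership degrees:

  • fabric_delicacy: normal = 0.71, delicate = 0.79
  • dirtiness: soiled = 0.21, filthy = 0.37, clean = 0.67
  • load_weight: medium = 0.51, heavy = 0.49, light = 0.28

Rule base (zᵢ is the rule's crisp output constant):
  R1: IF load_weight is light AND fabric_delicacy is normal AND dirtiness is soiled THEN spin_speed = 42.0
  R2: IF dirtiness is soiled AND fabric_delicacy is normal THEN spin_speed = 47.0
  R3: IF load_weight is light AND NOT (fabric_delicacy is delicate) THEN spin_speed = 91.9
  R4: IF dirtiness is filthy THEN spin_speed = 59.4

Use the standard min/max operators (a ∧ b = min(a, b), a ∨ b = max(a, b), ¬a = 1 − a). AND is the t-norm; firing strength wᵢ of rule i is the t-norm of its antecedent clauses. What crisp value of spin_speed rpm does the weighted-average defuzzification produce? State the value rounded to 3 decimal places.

R1 (z=42.0): light=0.28, normal=0.71, soiled=0.21; AND[min(a, b)] → w = 0.21
R2 (z=47.0): soiled=0.21, normal=0.71; AND[min(a, b)] → w = 0.21
R3 (z=91.9): light=0.28, ¬delicate=1−0.79=0.21; AND[min(a, b)] → w = 0.21
R4 (z=59.4): filthy=0.37 → w = 0.37
Weighted average = (0.21·42.0 + 0.21·47.0 + 0.21·91.9 + 0.37·59.4) / (0.21 + 0.21 + 0.21 + 0.37)
  = 59.9670 / 1.0000 = 59.967

59.967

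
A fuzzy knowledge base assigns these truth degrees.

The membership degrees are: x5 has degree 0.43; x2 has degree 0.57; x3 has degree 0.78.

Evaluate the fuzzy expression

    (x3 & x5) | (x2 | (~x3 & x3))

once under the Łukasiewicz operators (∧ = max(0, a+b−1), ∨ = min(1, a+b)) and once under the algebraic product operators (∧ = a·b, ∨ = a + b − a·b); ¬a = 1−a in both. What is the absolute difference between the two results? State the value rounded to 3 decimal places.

0.017

Under Łukasiewicz:
  x3 & x5 = max(0, a+b−1) on (0.78, 0.43) = 0.21
  ~x3 = 1 − 0.78 = 0.22
  ~x3 & x3 = max(0, a+b−1) on (0.22, 0.78) = 0.00
  x2 | (~x3 & x3) = min(1, a+b) on (0.57, 0.00) = 0.57
  (x3 & x5) | (x2 | (~x3 & x3)) = min(1, a+b) on (0.21, 0.57) = 0.78
  → value = 0.7800
Under algebraic product:
  x3 & x5 = a·b on (0.7800, 0.4300) = 0.3354
  ~x3 = 1 − 0.7800 = 0.2200
  ~x3 & x3 = a·b on (0.2200, 0.7800) = 0.1716
  x2 | (~x3 & x3) = a + b − a·b on (0.5700, 0.1716) = 0.6438
  (x3 & x5) | (x2 | (~x3 & x3)) = a + b − a·b on (0.3354, 0.6438) = 0.7633
  → value = 0.7633
|0.7800 − 0.7633| = 0.017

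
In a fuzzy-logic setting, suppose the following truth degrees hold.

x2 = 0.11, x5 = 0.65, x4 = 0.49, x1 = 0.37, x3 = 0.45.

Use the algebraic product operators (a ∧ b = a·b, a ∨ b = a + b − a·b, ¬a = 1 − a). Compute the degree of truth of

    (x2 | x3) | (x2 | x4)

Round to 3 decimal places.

0.778

x2 | x3 = a + b − a·b on (0.1100, 0.4500) = 0.5105
x2 | x4 = a + b − a·b on (0.1100, 0.4900) = 0.5461
(x2 | x3) | (x2 | x4) = a + b − a·b on (0.5105, 0.5461) = 0.7778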